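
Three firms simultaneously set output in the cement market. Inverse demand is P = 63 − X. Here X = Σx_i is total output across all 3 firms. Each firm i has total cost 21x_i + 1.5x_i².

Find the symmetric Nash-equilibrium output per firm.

6

A representative firm's profit is π_i = x_i(63 − X) − 21x_i − 1.5x_i², with X = x_i + Σ_{j≠i} x_j.
First-order condition: 42 − 5x_i − Σ_{j≠i} x_j = 0.
With identical firms, set every x_j = x: then 42 − 5x − 2x = 0, i.e. x = 42/7 = 6.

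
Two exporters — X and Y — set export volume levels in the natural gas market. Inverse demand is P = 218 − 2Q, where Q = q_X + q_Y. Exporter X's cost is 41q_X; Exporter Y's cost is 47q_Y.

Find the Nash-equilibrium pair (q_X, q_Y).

30.5, 27.5

Exporter X's profit: π = q_X(218 − 2(q_X + q_Y)) − 41q_X.
∂π/∂q_X = 177 − 4q_X − 2q_Y = 0, so q_X = 44.25 − 0.5q_Y.
By the same steps for Y: q_Y = 42.75 − 0.5q_X.
Solving the two reaction functions simultaneously: (1 − (−0.5)(−0.5))q_X = 44.25 − 0.5·42.75, so 0.75q_X = 22.875 and q_X = 30.5.
Then q_Y = 42.75 − 0.5·30.5 = 27.5.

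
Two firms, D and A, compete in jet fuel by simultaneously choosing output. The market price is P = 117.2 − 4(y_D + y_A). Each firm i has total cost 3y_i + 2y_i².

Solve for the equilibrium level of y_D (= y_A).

Firm D's profit: π = y_D(117.2 − 4(y_D + y_A)) − 3y_D − 2y_D².
∂π/∂y_D = 114.2 − 12y_D − 4y_A = 0, so y_D = 571/60 − (1/3)y_A.
By symmetry y_A = y_D; substituting into the reaction function, (4/3)y_D = 571/60 and y_D = 7.1375.

7.1375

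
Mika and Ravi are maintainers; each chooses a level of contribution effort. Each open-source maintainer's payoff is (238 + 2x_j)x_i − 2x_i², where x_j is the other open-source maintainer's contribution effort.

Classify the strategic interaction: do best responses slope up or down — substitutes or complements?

strategic complements

Mika's payoff is (238 + 2x_R)x_M − 2x_M².
∂π/∂x_M = 238 + 2x_R − 4x_M = 0, so x_M = 59.5 + 0.5x_R.
The best-response slope dx_M/dx_R = 0.5 > 0: the reaction function is upward-sloping, so the choices are strategic complements.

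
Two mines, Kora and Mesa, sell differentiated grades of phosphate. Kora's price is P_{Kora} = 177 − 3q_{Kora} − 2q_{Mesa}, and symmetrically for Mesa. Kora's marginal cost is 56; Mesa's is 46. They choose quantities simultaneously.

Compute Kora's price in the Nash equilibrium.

99.5

Mine Kora's profit: π = q_{Kora}(177 − 3q_{Kora} − 2q_{Mesa}) − 56q_{Kora}.
∂π/∂q_{Kora} = 121 − 6q_{Kora} − 2q_{Mesa} = 0 ⇒ q_{Kora} = 121/6 − (1/3)q_{Mesa}.
Similarly q_{Mesa} = 131/6 − (1/3)q_{Kora}.
Plugging q_{Mesa} into Kora's best response: q_{Kora} = 121/6 − (1/3)(131/6 − (1/3)q_{Kora}) ⇒ (8/9)q_{Kora} = 116/9, so q_{Kora} = 14.5.
Then q_{Mesa} = 131/6 − (1/3)·14.5 = 17.
P_{Kora} = 177 − 3·14.5 − 2·17 = 99.5.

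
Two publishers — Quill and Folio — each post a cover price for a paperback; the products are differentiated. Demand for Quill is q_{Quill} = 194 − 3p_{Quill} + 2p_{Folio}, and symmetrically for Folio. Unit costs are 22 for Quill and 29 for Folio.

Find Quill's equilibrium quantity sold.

Quill's profit: π = (p_{Quill} − 22)(194 − 3p_{Quill} + 2p_{Folio}).
∂π/∂p_{Quill} = 260 − 6p_{Quill} + 2p_{Folio} = 0 ⇒ p_{Quill} = 130/3 + (1/3)p_{Folio}.
Similarly p_{Folio} = 281/6 + (1/3)p_{Quill}.
Substituting the second reaction function into the first: p_{Quill} = 130/3 + (1/3)(281/6 + (1/3)p_{Quill}), which gives (8/9)p_{Quill} = 1061/18 ⇒ p_{Quill} = 66.3125.
Then p_{Folio} = 281/6 + (1/3)·66.3125 = 68.9375.
q_{Quill} = 194 − 3·66.3125 + 2·68.9375 = 132.9375.

132.9375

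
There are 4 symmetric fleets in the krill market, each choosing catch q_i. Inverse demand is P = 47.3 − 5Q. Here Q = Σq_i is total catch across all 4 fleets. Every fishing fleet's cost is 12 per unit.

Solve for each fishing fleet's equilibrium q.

A representative fishing fleet's profit is π_i = q_i(47.3 − 5Q) − 12q_i, with Q = q_i + Σ_{j≠i} q_j.
First-order condition: 35.3 − 10q_i − 5Σ_{j≠i} q_j = 0.
In a symmetric equilibrium every fishing fleet chooses the same q, so Σ_{j≠i} q_j = 3q. The condition becomes 35.3 − 25q = 0, giving q = 35.3/25 = 1.412.

1.412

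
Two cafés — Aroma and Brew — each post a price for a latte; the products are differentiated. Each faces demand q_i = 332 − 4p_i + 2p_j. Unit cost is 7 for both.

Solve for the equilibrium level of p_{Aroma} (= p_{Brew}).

60

Aroma's profit: π = (p_{Aroma} − 7)(332 − 4p_{Aroma} + 2p_{Brew}).
∂π/∂p_{Aroma} = 360 − 8p_{Aroma} + 2p_{Brew} = 0 ⇒ p_{Aroma} = 45 + 0.25p_{Brew}.
By symmetry p_{Brew} = p_{Aroma}; substituting into the reaction function, 0.75p_{Aroma} = 45 and p_{Aroma} = 60.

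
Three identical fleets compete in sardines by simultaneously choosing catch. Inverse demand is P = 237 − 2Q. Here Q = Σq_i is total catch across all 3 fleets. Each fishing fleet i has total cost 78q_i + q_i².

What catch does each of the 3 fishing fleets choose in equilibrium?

15.9

A representative fishing fleet's profit is π_i = q_i(237 − 2Q) − 78q_i − q_i², with Q = q_i + Σ_{j≠i} q_j.
First-order condition: 159 − 6q_i − 2Σ_{j≠i} q_j = 0.
In a symmetric equilibrium every fishing fleet chooses the same q, so Σ_{j≠i} q_j = 2q. The condition becomes 159 − 10q = 0, giving q = 159/10 = 15.9.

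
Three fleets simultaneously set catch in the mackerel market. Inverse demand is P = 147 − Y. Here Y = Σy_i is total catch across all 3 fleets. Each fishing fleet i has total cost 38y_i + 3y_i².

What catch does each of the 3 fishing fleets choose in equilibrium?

A representative fishing fleet's profit is π_i = y_i(147 − Y) − 38y_i − 3y_i², with Y = y_i + Σ_{j≠i} y_j.
First-order condition: 109 − 8y_i − Σ_{j≠i} y_j = 0.
With identical fishing fleets, set every y_j = y: then 109 − 8y − 2y = 0, i.e. y = 109/10 = 10.9.

10.9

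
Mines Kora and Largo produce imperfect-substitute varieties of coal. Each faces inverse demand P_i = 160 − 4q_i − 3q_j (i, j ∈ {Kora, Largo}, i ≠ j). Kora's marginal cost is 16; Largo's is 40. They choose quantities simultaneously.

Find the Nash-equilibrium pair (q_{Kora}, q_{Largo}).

14.4, 9.6

Mine Kora's profit: π = q_{Kora}(160 − 4q_{Kora} − 3q_{Largo}) − 16q_{Kora}.
∂π/∂q_{Kora} = 144 − 8q_{Kora} − 3q_{Largo} = 0 ⇒ q_{Kora} = 18 − 0.375q_{Largo}.
Similarly q_{Largo} = 15 − 0.375q_{Kora}.
Substituting the second reaction function into the first: q_{Kora} = 18 − 0.375(15 − 0.375q_{Kora}), which gives (55/64)q_{Kora} = 12.375 ⇒ q_{Kora} = 14.4.
Then q_{Largo} = 15 − 0.375·14.4 = 9.6.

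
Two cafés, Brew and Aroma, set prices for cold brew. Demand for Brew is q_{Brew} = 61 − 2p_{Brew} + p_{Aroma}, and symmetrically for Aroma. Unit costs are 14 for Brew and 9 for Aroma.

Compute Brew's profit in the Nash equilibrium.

450

Brew's profit: π = (p_{Brew} − 14)(61 − 2p_{Brew} + p_{Aroma}).
∂π/∂p_{Brew} = 89 − 4p_{Brew} + p_{Aroma} = 0 ⇒ p_{Brew} = 22.25 + 0.25p_{Aroma}.
Similarly p_{Aroma} = 19.75 + 0.25p_{Brew}.
Substituting the second reaction function into the first: p_{Brew} = 22.25 + 0.25(19.75 + 0.25p_{Brew}), which gives 0.9375p_{Brew} = 27.1875 ⇒ p_{Brew} = 29.
Then p_{Aroma} = 19.75 + 0.25·29 = 27.
q_{Brew} = 61 − 2·29 + 27 = 30.
Profit = (29 − 14)·30 = 450.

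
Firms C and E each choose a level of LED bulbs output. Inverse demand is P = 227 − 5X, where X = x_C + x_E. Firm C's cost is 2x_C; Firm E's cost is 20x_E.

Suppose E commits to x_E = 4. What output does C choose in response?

Firm C's profit: π = x_C(227 − 5(x_C + x_E)) − 2x_C.
∂π/∂x_C = 225 − 10x_C − 5x_E = 0, so x_C = 22.5 − 0.5x_E.
At x_E = 4: x_C = 22.5 − 0.5·4 = 20.5.

20.5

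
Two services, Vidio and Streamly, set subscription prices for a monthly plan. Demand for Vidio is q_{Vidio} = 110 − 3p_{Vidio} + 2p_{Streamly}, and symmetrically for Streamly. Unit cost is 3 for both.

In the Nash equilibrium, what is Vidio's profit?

2146.6875

Vidio's profit: π = (p_{Vidio} − 3)(110 − 3p_{Vidio} + 2p_{Streamly}).
∂π/∂p_{Vidio} = 119 − 6p_{Vidio} + 2p_{Streamly} = 0 ⇒ p_{Vidio} = 119/6 + (1/3)p_{Streamly}.
Setting p_{Vidio} = p_{Streamly} in the reaction function: p_{Vidio} = 119/6 + (1/3)p_{Vidio}, so p_{Vidio} = (119/6) / (2/3) = 29.75.
q_{Vidio} = 110 − 3·29.75 + 2·29.75 = 80.25.
Profit = (29.75 − 3)·80.25 = 2146.6875.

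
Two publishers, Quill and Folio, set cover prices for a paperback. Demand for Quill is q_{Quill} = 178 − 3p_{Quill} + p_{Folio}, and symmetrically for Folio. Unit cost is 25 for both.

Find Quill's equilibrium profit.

Quill's profit: π = (p_{Quill} − 25)(178 − 3p_{Quill} + p_{Folio}).
∂π/∂p_{Quill} = 253 − 6p_{Quill} + p_{Folio} = 0 ⇒ p_{Quill} = 253/6 + (1/6)p_{Folio}.
Setting p_{Quill} = p_{Folio} in the reaction function: p_{Quill} = 253/6 + (1/6)p_{Quill}, so p_{Quill} = (253/6) / (5/6) = 50.6.
q_{Quill} = 178 − 3·50.6 + 50.6 = 76.8.
Profit = (50.6 − 25)·76.8 = 1966.08.

1966.08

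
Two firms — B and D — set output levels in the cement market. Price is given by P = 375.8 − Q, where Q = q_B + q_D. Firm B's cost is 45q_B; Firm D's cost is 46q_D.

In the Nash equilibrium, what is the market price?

Firm B's profit: π = q_B(375.8 − (q_B + q_D)) − 45q_B.
∂π/∂q_B = 330.8 − 2q_B − q_D = 0, so q_B = 165.4 − 0.5q_D.
By the same steps for D: q_D = 164.9 − 0.5q_B.
Plugging q_D into B's best response: q_B = 165.4 − 0.5(164.9 − 0.5q_B) ⇒ 0.75q_B = 82.95, so q_B = 110.6.
Then q_D = 164.9 − 0.5·110.6 = 109.6.
Equilibrium price: P = 375.8 − 220.2 = 155.6.

155.6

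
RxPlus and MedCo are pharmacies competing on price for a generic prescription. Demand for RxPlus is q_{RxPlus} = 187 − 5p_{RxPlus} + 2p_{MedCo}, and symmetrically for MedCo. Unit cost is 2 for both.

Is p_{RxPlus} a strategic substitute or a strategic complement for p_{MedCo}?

strategic complements

RxPlus's profit: π = (p_{RxPlus} − 2)(187 − 5p_{RxPlus} + 2p_{MedCo}).
∂π/∂p_{RxPlus} = 197 − 10p_{RxPlus} + 2p_{MedCo} = 0 ⇒ p_{RxPlus} = 19.7 + 0.2p_{MedCo}.
The best-response slope dp_{RxPlus}/dp_{MedCo} = 0.2 > 0: the reaction function is upward-sloping, so the choices are strategic complements.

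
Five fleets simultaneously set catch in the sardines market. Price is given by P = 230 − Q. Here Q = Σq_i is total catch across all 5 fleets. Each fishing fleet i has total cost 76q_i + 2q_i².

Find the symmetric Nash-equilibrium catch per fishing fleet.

A representative fishing fleet's profit is π_i = q_i(230 − Q) − 76q_i − 2q_i², with Q = q_i + Σ_{j≠i} q_j.
First-order condition: 154 − 6q_i − Σ_{j≠i} q_j = 0.
In a symmetric equilibrium every fishing fleet chooses the same q, so Σ_{j≠i} q_j = 4q. The condition becomes 154 − 10q = 0, giving q = 154/10 = 15.4.

15.4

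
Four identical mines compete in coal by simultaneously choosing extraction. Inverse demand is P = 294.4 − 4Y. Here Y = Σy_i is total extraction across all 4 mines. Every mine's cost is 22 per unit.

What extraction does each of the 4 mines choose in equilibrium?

A representative mine's profit is π_i = y_i(294.4 − 4Y) − 22y_i, with Y = y_i + Σ_{j≠i} y_j.
First-order condition: 272.4 − 8y_i − 4Σ_{j≠i} y_j = 0.
With identical mines, set every y_j = y: then 272.4 − 8y − 12y = 0, i.e. y = 272.4/20 = 13.62.

13.62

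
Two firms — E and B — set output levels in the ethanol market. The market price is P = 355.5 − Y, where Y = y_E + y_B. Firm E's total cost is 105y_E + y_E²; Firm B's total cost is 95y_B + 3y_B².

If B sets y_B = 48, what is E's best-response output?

50.625

Firm E's profit: π = y_E(355.5 − (y_E + y_B)) − 105y_E − y_E².
∂π/∂y_E = 250.5 − 4y_E − y_B = 0, so y_E = 62.625 − 0.25y_B.
At y_B = 48: y_E = 62.625 − 0.25·48 = 50.625.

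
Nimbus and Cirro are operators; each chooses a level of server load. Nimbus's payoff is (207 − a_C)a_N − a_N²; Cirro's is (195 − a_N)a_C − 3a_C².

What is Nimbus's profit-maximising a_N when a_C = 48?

79.5

Expanding Nimbus's payoff: 207a_N − a_Ca_N − a_N².
∂π/∂a_N = 207 − a_C − 2a_N = 0, so a_N = 103.5 − 0.5a_C.
At a_C = 48: a_N = 103.5 − 0.5·48 = 79.5.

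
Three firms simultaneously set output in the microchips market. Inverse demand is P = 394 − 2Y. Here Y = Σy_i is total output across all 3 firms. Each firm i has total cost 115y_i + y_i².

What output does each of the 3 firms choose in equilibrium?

A representative firm's profit is π_i = y_i(394 − 2Y) − 115y_i − y_i², with Y = y_i + Σ_{j≠i} y_j.
First-order condition: 279 − 6y_i − 2Σ_{j≠i} y_j = 0.
Imposing symmetry (y_j = y for all j) turns Σ_{j≠i} y_j into 2y, so 279 = 10y and y = 27.9.

27.9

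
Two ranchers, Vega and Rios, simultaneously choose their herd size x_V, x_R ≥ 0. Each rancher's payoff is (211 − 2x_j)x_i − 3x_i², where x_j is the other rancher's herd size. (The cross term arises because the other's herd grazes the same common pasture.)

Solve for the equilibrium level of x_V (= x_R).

26.375

Vega's payoff is (211 − 2x_R)x_V − 3x_V².
∂π/∂x_V = 211 − 2x_R − 6x_V = 0, so x_V = 211/6 − (1/3)x_R.
Setting x_V = x_R in the reaction function: x_V = 211/6 − (1/3)x_V, so x_V = (211/6) / (4/3) = 26.375.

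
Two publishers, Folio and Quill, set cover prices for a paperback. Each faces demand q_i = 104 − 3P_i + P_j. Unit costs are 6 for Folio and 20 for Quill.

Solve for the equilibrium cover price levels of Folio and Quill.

Folio's profit: π = (P_{Folio} − 6)(104 − 3P_{Folio} + P_{Quill}).
∂π/∂P_{Folio} = 122 − 6P_{Folio} + P_{Quill} = 0 ⇒ P_{Folio} = 61/3 + (1/6)P_{Quill}.
Similarly P_{Quill} = 82/3 + (1/6)P_{Folio}.
Plugging P_{Quill} into Folio's best response: P_{Folio} = 61/3 + (1/6)(82/3 + (1/6)P_{Folio}) ⇒ (35/36)P_{Folio} = 224/9, so P_{Folio} = 25.6.
Then P_{Quill} = 82/3 + (1/6)·25.6 = 31.6.

25.6, 31.6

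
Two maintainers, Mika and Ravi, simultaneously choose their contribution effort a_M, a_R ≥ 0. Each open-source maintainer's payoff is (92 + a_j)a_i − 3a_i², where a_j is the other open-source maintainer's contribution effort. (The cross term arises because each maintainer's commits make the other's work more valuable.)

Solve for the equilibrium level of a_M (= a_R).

18.4

Mika's payoff is (92 + a_R)a_M − 3a_M².
∂π/∂a_M = 92 + a_R − 6a_M = 0, so a_M = 46/3 + (1/6)a_R.
By symmetry a_R = a_M; substituting into the reaction function, (5/6)a_M = 46/3 and a_M = 18.4.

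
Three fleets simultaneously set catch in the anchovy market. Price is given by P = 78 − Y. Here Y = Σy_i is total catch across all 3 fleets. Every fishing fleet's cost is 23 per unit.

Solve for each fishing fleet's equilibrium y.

A representative fishing fleet's profit is π_i = y_i(78 − Y) − 23y_i, with Y = y_i + Σ_{j≠i} y_j.
First-order condition: 55 − 2y_i − Σ_{j≠i} y_j = 0.
With identical fishing fleets, set every y_j = y: then 55 − 2y − 2y = 0, i.e. y = 55/4 = 13.75.

13.75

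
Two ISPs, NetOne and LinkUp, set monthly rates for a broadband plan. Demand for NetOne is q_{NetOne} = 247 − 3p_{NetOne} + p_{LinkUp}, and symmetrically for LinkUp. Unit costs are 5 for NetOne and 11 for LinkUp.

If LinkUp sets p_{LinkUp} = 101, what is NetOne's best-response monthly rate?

60.5

NetOne's profit: π = (p_{NetOne} − 5)(247 − 3p_{NetOne} + p_{LinkUp}).
∂π/∂p_{NetOne} = 262 − 6p_{NetOne} + p_{LinkUp} = 0 ⇒ p_{NetOne} = 131/3 + (1/6)p_{LinkUp}.
At p_{LinkUp} = 101: p_{NetOne} = 131/3 + (1/6)·101 = 60.5.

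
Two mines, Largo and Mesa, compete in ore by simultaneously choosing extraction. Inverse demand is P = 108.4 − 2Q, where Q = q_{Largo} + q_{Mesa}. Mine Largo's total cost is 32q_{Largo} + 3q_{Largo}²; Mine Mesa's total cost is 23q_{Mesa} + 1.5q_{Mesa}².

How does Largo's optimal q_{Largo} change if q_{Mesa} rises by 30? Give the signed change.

Mine Largo's profit: π = q_{Largo}(108.4 − 2(q_{Largo} + q_{Mesa})) − 32q_{Largo} − 3q_{Largo}².
∂π/∂q_{Largo} = 76.4 − 10q_{Largo} − 2q_{Mesa} = 0, so q_{Largo} = 7.64 − 0.2q_{Mesa}.
The reaction-function slope is −0.2, so a 30-unit rise in q_{Mesa} moves q_{Largo} by −0.2 × 30 = −6. Largo's best response falls — the actions are strategic substitutes.

-6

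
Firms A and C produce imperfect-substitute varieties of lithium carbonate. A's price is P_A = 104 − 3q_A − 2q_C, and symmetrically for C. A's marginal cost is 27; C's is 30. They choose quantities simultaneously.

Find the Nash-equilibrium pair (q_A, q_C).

Firm A's profit: π = q_A(104 − 3q_A − 2q_C) − 27q_A.
∂π/∂q_A = 77 − 6q_A − 2q_C = 0 ⇒ q_A = 77/6 − (1/3)q_C.
Similarly q_C = 37/3 − (1/3)q_A.
Solving the two reaction functions simultaneously: (1 − (−1/3)(−1/3))q_A = 77/6 − (1/3)·(37/3), so (8/9)q_A = 157/18 and q_A = 9.8125.
Then q_C = 37/3 − (1/3)·9.8125 = 9.0625.

9.8125, 9.0625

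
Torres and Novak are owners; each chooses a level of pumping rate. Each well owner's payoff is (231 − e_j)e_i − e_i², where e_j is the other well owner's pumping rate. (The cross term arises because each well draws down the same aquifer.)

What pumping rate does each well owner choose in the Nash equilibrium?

77

Torres's payoff is (231 − e_N)e_T − e_T².
∂π/∂e_T = 231 − e_N − 2e_T = 0, so e_T = 115.5 − 0.5e_N.
By symmetry e_N = e_T; substituting into the reaction function, 1.5e_T = 115.5 and e_T = 77.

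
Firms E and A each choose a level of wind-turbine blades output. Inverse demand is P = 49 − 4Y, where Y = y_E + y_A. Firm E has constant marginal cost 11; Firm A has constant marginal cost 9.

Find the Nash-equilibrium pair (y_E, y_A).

3, 3.5

Firm E's profit: π = y_E(49 − 4(y_E + y_A)) − 11y_E.
∂π/∂y_E = 38 − 8y_E − 4y_A = 0, so y_E = 4.75 − 0.5y_A.
By the same steps for A: y_A = 5 − 0.5y_E.
Substituting the second reaction function into the first: y_E = 4.75 − 0.5(5 − 0.5y_E), which gives 0.75y_E = 2.25 ⇒ y_E = 3.
Then y_A = 5 − 0.5·3 = 3.5.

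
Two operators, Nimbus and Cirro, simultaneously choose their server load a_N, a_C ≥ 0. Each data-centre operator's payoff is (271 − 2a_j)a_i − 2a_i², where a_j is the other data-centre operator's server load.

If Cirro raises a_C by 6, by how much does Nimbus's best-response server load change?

Nimbus's payoff is (271 − 2a_C)a_N − 2a_N².
∂π/∂a_N = 271 − 2a_C − 4a_N = 0, so a_N = 67.75 − 0.5a_C.
The reaction-function slope is −0.5, so a 6-unit rise in a_C moves a_N by −0.5 × 6 = −3. Nimbus's best response falls — the actions are strategic substitutes.

-3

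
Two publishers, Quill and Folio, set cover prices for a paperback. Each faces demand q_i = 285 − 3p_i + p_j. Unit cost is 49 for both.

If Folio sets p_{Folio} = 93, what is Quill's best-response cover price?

87.5

Quill's profit: π = (p_{Quill} − 49)(285 − 3p_{Quill} + p_{Folio}).
∂π/∂p_{Quill} = 432 − 6p_{Quill} + p_{Folio} = 0 ⇒ p_{Quill} = 72 + (1/6)p_{Folio}.
At p_{Folio} = 93: p_{Quill} = 72 + (1/6)·93 = 87.5.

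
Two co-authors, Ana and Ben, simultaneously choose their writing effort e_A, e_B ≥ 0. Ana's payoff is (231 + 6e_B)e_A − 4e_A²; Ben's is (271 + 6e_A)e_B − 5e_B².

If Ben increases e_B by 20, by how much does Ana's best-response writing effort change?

15

Expanding Ana's payoff: 231e_A + 6e_Be_A − 4e_A².
∂π/∂e_A = 231 + 6e_B − 8e_A = 0, so e_A = 28.875 + 0.75e_B.
The reaction-function slope is 0.75, so a 20-unit rise in e_B moves e_A by 0.75 × 20 = 15. Ana's best response rises — the actions are strategic complements.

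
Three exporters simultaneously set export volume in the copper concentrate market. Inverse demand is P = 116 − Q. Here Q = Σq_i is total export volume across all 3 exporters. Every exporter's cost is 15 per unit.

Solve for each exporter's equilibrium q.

25.25

A representative exporter's profit is π_i = q_i(116 − Q) − 15q_i, with Q = q_i + Σ_{j≠i} q_j.
First-order condition: 101 − 2q_i − Σ_{j≠i} q_j = 0.
Imposing symmetry (q_j = q for all j) turns Σ_{j≠i} q_j into 2q, so 101 = 4q and q = 25.25.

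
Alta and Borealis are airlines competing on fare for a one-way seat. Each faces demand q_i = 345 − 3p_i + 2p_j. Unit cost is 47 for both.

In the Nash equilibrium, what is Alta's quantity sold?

Alta's profit: π = (p_{Alta} − 47)(345 − 3p_{Alta} + 2p_{Borealis}).
∂π/∂p_{Alta} = 486 − 6p_{Alta} + 2p_{Borealis} = 0 ⇒ p_{Alta} = 81 + (1/3)p_{Borealis}.
The game is symmetric, so in equilibrium p_{Borealis} = p_{Alta}: the reaction function gives (2/3)p_{Alta} = 81, hence p_{Alta} = 121.5.
q_{Alta} = 345 − 3·121.5 + 2·121.5 = 223.5.

223.5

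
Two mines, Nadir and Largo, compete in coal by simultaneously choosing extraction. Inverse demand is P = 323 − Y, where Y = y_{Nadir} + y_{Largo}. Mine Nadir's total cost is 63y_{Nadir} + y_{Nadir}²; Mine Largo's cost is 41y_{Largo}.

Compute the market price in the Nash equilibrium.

Mine Nadir's profit: π = y_{Nadir}(323 − (y_{Nadir} + y_{Largo})) − 63y_{Nadir} − y_{Nadir}².
∂π/∂y_{Nadir} = 260 − 4y_{Nadir} − y_{Largo} = 0, so y_{Nadir} = 65 − 0.25y_{Largo}.
For Largo: ∂π/∂y_{Largo} = 282 − 2y_{Largo} − y_{Nadir} = 0 ⇒ y_{Largo} = 141 − 0.5y_{Nadir}.
Substituting the second reaction function into the first: y_{Nadir} = 65 − 0.25(141 − 0.5y_{Nadir}), which gives 0.875y_{Nadir} = 29.75 ⇒ y_{Nadir} = 34.
Then y_{Largo} = 141 − 0.5·34 = 124.
Equilibrium price: P = 323 − 158 = 165.

165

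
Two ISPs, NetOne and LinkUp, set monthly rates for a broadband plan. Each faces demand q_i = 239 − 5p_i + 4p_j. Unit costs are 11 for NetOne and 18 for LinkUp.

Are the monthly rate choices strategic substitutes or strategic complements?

strategic complements

NetOne's profit: π = (p_{NetOne} − 11)(239 − 5p_{NetOne} + 4p_{LinkUp}).
∂π/∂p_{NetOne} = 294 − 10p_{NetOne} + 4p_{LinkUp} = 0 ⇒ p_{NetOne} = 29.4 + 0.4p_{LinkUp}.
The best-response slope dp_{NetOne}/dp_{LinkUp} = 0.4 > 0: the reaction function is upward-sloping, so the choices are strategic complements.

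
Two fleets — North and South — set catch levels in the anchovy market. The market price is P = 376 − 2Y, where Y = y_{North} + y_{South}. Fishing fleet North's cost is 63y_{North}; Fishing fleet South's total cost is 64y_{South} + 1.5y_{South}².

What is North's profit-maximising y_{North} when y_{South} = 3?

Fishing fleet North's profit: π = y_{North}(376 − 2(y_{North} + y_{South})) − 63y_{North}.
∂π/∂y_{North} = 313 − 4y_{North} − 2y_{South} = 0, so y_{North} = 78.25 − 0.5y_{South}.
At y_{South} = 3: y_{North} = 78.25 − 0.5·3 = 76.75.

76.75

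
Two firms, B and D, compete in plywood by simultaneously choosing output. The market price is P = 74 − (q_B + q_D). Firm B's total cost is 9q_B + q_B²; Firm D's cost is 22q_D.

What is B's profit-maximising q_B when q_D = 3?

15.5

Firm B's profit: π = q_B(74 − (q_B + q_D)) − 9q_B − q_B².
∂π/∂q_B = 65 − 4q_B − q_D = 0, so q_B = 16.25 − 0.25q_D.
At q_D = 3: q_B = 16.25 − 0.25·3 = 15.5.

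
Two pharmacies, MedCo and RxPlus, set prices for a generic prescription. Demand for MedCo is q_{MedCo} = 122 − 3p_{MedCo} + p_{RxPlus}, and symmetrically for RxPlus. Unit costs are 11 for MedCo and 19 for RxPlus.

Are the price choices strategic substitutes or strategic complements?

MedCo's profit: π = (p_{MedCo} − 11)(122 − 3p_{MedCo} + p_{RxPlus}).
∂π/∂p_{MedCo} = 155 − 6p_{MedCo} + p_{RxPlus} = 0 ⇒ p_{MedCo} = 155/6 + (1/6)p_{RxPlus}.
The best-response slope dp_{MedCo}/dp_{RxPlus} = 1/6 > 0: the reaction function is upward-sloping, so the choices are strategic complements.

strategic complements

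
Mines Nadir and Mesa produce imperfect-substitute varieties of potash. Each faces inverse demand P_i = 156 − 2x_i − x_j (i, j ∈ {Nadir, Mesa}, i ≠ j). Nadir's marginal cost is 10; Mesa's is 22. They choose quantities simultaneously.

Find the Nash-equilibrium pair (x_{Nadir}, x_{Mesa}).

30, 26

Mine Nadir's profit: π = x_{Nadir}(156 − 2x_{Nadir} − x_{Mesa}) − 10x_{Nadir}.
∂π/∂x_{Nadir} = 146 − 4x_{Nadir} − x_{Mesa} = 0 ⇒ x_{Nadir} = 36.5 − 0.25x_{Mesa}.
Similarly x_{Mesa} = 33.5 − 0.25x_{Nadir}.
Substituting the second reaction function into the first: x_{Nadir} = 36.5 − 0.25(33.5 − 0.25x_{Nadir}), which gives 0.9375x_{Nadir} = 28.125 ⇒ x_{Nadir} = 30.
Then x_{Mesa} = 33.5 − 0.25·30 = 26.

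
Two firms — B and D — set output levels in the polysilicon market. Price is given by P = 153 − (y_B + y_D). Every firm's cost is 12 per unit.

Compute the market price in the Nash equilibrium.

59

Firm B's profit: π = y_B(153 − (y_B + y_D)) − 12y_B.
∂π/∂y_B = 141 − 2y_B − y_D = 0, so y_B = 70.5 − 0.5y_D.
By symmetry y_D = y_B; substituting into the reaction function, 1.5y_B = 70.5 and y_B = 47.
Equilibrium price: P = 153 − 94 = 59.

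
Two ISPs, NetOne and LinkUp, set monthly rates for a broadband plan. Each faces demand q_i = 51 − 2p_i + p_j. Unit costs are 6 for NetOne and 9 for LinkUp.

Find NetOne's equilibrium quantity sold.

NetOne's profit: π = (p_{NetOne} − 6)(51 − 2p_{NetOne} + p_{LinkUp}).
∂π/∂p_{NetOne} = 63 − 4p_{NetOne} + p_{LinkUp} = 0 ⇒ p_{NetOne} = 15.75 + 0.25p_{LinkUp}.
Similarly p_{LinkUp} = 17.25 + 0.25p_{NetOne}.
Plugging p_{LinkUp} into NetOne's best response: p_{NetOne} = 15.75 + 0.25(17.25 + 0.25p_{NetOne}) ⇒ 0.9375p_{NetOne} = 20.0625, so p_{NetOne} = 21.4.
Then p_{LinkUp} = 17.25 + 0.25·21.4 = 22.6.
q_{NetOne} = 51 − 2·21.4 + 22.6 = 30.8.

30.8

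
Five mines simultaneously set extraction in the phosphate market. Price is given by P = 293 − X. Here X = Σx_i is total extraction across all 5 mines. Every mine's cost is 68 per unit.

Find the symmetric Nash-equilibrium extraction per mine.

A representative mine's profit is π_i = x_i(293 − X) − 68x_i, with X = x_i + Σ_{j≠i} x_j.
First-order condition: 225 − 2x_i − Σ_{j≠i} x_j = 0.
With identical mines, set every x_j = x: then 225 − 2x − 4x = 0, i.e. x = 225/6 = 37.5.

37.5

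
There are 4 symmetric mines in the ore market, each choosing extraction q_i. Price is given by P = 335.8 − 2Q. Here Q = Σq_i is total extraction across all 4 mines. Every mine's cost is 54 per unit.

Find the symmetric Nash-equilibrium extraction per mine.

A representative mine's profit is π_i = q_i(335.8 − 2Q) − 54q_i, with Q = q_i + Σ_{j≠i} q_j.
First-order condition: 281.8 − 4q_i − 2Σ_{j≠i} q_j = 0.
With identical mines, set every q_j = q: then 281.8 − 4q − 6q = 0, i.e. q = 281.8/10 = 28.18.

28.18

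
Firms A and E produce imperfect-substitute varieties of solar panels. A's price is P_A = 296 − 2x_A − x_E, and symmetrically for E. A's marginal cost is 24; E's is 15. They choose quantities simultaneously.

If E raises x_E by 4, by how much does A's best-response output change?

-1

Firm A's profit: π = x_A(296 − 2x_A − x_E) − 24x_A.
∂π/∂x_A = 272 − 4x_A − x_E = 0 ⇒ x_A = 68 − 0.25x_E.
The reaction-function slope is −0.25, so a 4-unit rise in x_E moves x_A by −0.25 × 4 = −1. A's best response falls — the actions are strategic substitutes.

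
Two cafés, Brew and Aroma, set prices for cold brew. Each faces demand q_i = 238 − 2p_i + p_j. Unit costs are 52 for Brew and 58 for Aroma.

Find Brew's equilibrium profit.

7887.68

Brew's profit: π = (p_{Brew} − 52)(238 − 2p_{Brew} + p_{Aroma}).
∂π/∂p_{Brew} = 342 − 4p_{Brew} + p_{Aroma} = 0 ⇒ p_{Brew} = 85.5 + 0.25p_{Aroma}.
Similarly p_{Aroma} = 88.5 + 0.25p_{Brew}.
Solving the two reaction functions simultaneously: (1 − (0.25)(0.25))p_{Brew} = 85.5 + 0.25·88.5, so 0.9375p_{Brew} = 107.625 and p_{Brew} = 114.8.
Then p_{Aroma} = 88.5 + 0.25·114.8 = 117.2.
q_{Brew} = 238 − 2·114.8 + 117.2 = 125.6.
Profit = (114.8 − 52)·125.6 = 7887.68.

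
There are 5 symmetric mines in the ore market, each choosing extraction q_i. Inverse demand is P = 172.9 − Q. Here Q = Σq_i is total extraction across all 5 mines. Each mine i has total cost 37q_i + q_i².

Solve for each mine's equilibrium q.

A representative mine's profit is π_i = q_i(172.9 − Q) − 37q_i − q_i², with Q = q_i + Σ_{j≠i} q_j.
First-order condition: 135.9 − 4q_i − Σ_{j≠i} q_j = 0.
Imposing symmetry (q_j = q for all j) turns Σ_{j≠i} q_j into 4q, so 135.9 = 8q and q = 16.9875.

16.9875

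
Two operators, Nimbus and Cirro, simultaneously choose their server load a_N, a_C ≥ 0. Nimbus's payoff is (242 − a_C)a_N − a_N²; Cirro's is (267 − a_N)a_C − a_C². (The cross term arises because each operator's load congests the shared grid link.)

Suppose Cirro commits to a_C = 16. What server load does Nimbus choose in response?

113

Expanding Nimbus's payoff: 242a_N − a_Ca_N − a_N².
∂π/∂a_N = 242 − a_C − 2a_N = 0, so a_N = 121 − 0.5a_C.
At a_C = 16: a_N = 121 − 0.5·16 = 113.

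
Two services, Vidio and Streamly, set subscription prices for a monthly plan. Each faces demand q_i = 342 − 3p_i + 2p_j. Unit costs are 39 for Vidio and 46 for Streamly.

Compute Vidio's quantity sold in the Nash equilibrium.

Vidio's profit: π = (p_{Vidio} − 39)(342 − 3p_{Vidio} + 2p_{Streamly}).
∂π/∂p_{Vidio} = 459 − 6p_{Vidio} + 2p_{Streamly} = 0 ⇒ p_{Vidio} = 76.5 + (1/3)p_{Streamly}.
Similarly p_{Streamly} = 80 + (1/3)p_{Vidio}.
Substituting the second reaction function into the first: p_{Vidio} = 76.5 + (1/3)(80 + (1/3)p_{Vidio}), which gives (8/9)p_{Vidio} = 619/6 ⇒ p_{Vidio} = 116.0625.
Then p_{Streamly} = 80 + (1/3)·116.0625 = 118.6875.
q_{Vidio} = 342 − 3·116.0625 + 2·118.6875 = 231.1875.

231.1875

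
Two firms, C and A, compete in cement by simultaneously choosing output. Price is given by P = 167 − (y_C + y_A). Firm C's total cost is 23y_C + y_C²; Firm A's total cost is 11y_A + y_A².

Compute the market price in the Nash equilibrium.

Firm C's profit: π = y_C(167 − (y_C + y_A)) − 23y_C − y_C².
∂π/∂y_C = 144 − 4y_C − y_A = 0, so y_C = 36 − 0.25y_A.
By the same steps for A: y_A = 39 − 0.25y_C.
Substituting the second reaction function into the first: y_C = 36 − 0.25(39 − 0.25y_C), which gives 0.9375y_C = 26.25 ⇒ y_C = 28.
Then y_A = 39 − 0.25·28 = 32.
Equilibrium price: P = 167 − 60 = 107.

107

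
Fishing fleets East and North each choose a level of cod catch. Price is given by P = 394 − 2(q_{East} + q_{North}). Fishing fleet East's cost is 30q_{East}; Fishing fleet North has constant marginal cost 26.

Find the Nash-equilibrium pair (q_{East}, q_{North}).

60, 62

Fishing fleet East's profit: π = q_{East}(394 − 2(q_{East} + q_{North})) − 30q_{East}.
∂π/∂q_{East} = 364 − 4q_{East} − 2q_{North} = 0, so q_{East} = 91 − 0.5q_{North}.
By the same steps for North: q_{North} = 92 − 0.5q_{East}.
Substituting the second reaction function into the first: q_{East} = 91 − 0.5(92 − 0.5q_{East}), which gives 0.75q_{East} = 45 ⇒ q_{East} = 60.
Then q_{North} = 92 − 0.5·60 = 62.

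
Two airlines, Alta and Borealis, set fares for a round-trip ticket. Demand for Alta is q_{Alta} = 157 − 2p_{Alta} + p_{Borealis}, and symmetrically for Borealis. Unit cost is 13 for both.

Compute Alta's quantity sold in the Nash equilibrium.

Alta's profit: π = (p_{Alta} − 13)(157 − 2p_{Alta} + p_{Borealis}).
∂π/∂p_{Alta} = 183 − 4p_{Alta} + p_{Borealis} = 0 ⇒ p_{Alta} = 45.75 + 0.25p_{Borealis}.
Setting p_{Alta} = p_{Borealis} in the reaction function: p_{Alta} = 45.75 + 0.25p_{Alta}, so p_{Alta} = 45.75 / 0.75 = 61.
q_{Alta} = 157 − 2·61 + 61 = 96.

96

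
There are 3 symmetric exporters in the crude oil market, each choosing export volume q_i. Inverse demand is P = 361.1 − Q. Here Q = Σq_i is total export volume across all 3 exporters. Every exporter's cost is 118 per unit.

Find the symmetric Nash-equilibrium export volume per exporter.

60.775

A representative exporter's profit is π_i = q_i(361.1 − Q) − 118q_i, with Q = q_i + Σ_{j≠i} q_j.
First-order condition: 243.1 − 2q_i − Σ_{j≠i} q_j = 0.
In a symmetric equilibrium every exporter chooses the same q, so Σ_{j≠i} q_j = 2q. The condition becomes 243.1 − 4q = 0, giving q = 243.1/4 = 60.775.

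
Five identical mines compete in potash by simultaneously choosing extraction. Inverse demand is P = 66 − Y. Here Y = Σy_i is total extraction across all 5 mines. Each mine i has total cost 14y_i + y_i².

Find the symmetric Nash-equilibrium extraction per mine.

A representative mine's profit is π_i = y_i(66 − Y) − 14y_i − y_i², with Y = y_i + Σ_{j≠i} y_j.
First-order condition: 52 − 4y_i − Σ_{j≠i} y_j = 0.
Imposing symmetry (y_j = y for all j) turns Σ_{j≠i} y_j into 4y, so 52 = 8y and y = 6.5.

6.5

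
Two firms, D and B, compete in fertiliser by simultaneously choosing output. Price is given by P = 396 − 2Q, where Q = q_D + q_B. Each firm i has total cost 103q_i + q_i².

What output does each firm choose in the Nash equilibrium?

Firm D's profit: π = q_D(396 − 2(q_D + q_B)) − 103q_D − q_D².
∂π/∂q_D = 293 − 6q_D − 2q_B = 0, so q_D = 293/6 − (1/3)q_B.
Setting q_D = q_B in the reaction function: q_D = 293/6 − (1/3)q_D, so q_D = (293/6) / (4/3) = 36.625.

36.625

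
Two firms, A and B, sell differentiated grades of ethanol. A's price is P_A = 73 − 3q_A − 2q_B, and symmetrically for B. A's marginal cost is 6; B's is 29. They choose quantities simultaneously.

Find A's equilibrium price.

35.4375

Firm A's profit: π = q_A(73 − 3q_A − 2q_B) − 6q_A.
∂π/∂q_A = 67 − 6q_A − 2q_B = 0 ⇒ q_A = 67/6 − (1/3)q_B.
Similarly q_B = 22/3 − (1/3)q_A.
Substituting the second reaction function into the first: q_A = 67/6 − (1/3)(22/3 − (1/3)q_A), which gives (8/9)q_A = 157/18 ⇒ q_A = 9.8125.
Then q_B = 22/3 − (1/3)·9.8125 = 4.0625.
P_A = 73 − 3·9.8125 − 2·4.0625 = 35.4375.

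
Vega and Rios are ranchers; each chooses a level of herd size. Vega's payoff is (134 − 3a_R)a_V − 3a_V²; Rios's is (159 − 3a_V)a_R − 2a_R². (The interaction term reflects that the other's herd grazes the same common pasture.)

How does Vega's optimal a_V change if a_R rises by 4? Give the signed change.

Expanding Vega's payoff: 134a_V − 3a_Ra_V − 3a_V².
∂π/∂a_V = 134 − 3a_R − 6a_V = 0, so a_V = 67/3 − 0.5a_R.
The reaction-function slope is −0.5, so a 4-unit rise in a_R moves a_V by −0.5 × 4 = −2. Vega's best response falls — the actions are strategic substitutes.

-2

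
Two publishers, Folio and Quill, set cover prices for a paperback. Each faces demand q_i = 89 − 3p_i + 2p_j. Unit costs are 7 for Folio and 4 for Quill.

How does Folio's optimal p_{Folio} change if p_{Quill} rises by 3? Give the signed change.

Folio's profit: π = (p_{Folio} − 7)(89 − 3p_{Folio} + 2p_{Quill}).
∂π/∂p_{Folio} = 110 − 6p_{Folio} + 2p_{Quill} = 0 ⇒ p_{Folio} = 55/3 + (1/3)p_{Quill}.
The reaction-function slope is 1/3, so a 3-unit rise in p_{Quill} moves p_{Folio} by 1/3 × 3 = 1. Folio's best response rises — the actions are strategic complements.

1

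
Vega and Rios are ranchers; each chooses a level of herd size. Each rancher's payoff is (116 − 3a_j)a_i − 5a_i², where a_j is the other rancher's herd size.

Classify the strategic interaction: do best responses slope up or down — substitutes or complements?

strategic substitutes

Vega's payoff is (116 − 3a_R)a_V − 5a_V².
∂π/∂a_V = 116 − 3a_R − 10a_V = 0, so a_V = 11.6 − 0.3a_R.
The best-response slope da_V/da_R = −0.3 < 0: the reaction function is downward-sloping, so the choices are strategic substitutes.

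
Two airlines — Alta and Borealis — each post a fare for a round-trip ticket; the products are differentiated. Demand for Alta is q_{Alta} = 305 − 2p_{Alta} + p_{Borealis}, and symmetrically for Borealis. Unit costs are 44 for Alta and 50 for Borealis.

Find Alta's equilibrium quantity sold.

175.6

Alta's profit: π = (p_{Alta} − 44)(305 − 2p_{Alta} + p_{Borealis}).
∂π/∂p_{Alta} = 393 − 4p_{Alta} + p_{Borealis} = 0 ⇒ p_{Alta} = 98.25 + 0.25p_{Borealis}.
Similarly p_{Borealis} = 101.25 + 0.25p_{Alta}.
Solving the two reaction functions simultaneously: (1 − (0.25)(0.25))p_{Alta} = 98.25 + 0.25·101.25, so 0.9375p_{Alta} = 123.5625 and p_{Alta} = 131.8.
Then p_{Borealis} = 101.25 + 0.25·131.8 = 134.2.
q_{Alta} = 305 − 2·131.8 + 134.2 = 175.6.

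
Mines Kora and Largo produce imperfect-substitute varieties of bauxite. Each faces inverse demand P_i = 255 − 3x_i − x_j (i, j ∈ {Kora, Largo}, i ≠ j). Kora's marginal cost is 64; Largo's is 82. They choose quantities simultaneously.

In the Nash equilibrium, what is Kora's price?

Mine Kora's profit: π = x_{Kora}(255 − 3x_{Kora} − x_{Largo}) − 64x_{Kora}.
∂π/∂x_{Kora} = 191 − 6x_{Kora} − x_{Largo} = 0 ⇒ x_{Kora} = 191/6 − (1/6)x_{Largo}.
Similarly x_{Largo} = 173/6 − (1/6)x_{Kora}.
Plugging x_{Largo} into Kora's best response: x_{Kora} = 191/6 − (1/6)(173/6 − (1/6)x_{Kora}) ⇒ (35/36)x_{Kora} = 973/36, so x_{Kora} = 27.8.
Then x_{Largo} = 173/6 − (1/6)·27.8 = 24.2.
P_{Kora} = 255 − 3·27.8 − 24.2 = 147.4.

147.4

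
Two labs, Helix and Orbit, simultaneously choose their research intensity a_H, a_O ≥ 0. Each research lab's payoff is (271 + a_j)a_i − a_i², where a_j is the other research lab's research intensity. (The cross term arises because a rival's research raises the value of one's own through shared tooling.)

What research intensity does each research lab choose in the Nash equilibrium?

Helix's payoff is (271 + a_O)a_H − a_H².
∂π/∂a_H = 271 + a_O − 2a_H = 0, so a_H = 135.5 + 0.5a_O.
By symmetry a_O = a_H; substituting into the reaction function, 0.5a_H = 135.5 and a_H = 271.

271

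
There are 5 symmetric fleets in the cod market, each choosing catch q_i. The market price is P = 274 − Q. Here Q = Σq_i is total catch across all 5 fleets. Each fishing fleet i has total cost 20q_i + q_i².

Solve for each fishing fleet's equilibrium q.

31.75

A representative fishing fleet's profit is π_i = q_i(274 − Q) − 20q_i − q_i², with Q = q_i + Σ_{j≠i} q_j.
First-order condition: 254 − 4q_i − Σ_{j≠i} q_j = 0.
Imposing symmetry (q_j = q for all j) turns Σ_{j≠i} q_j into 4q, so 254 = 8q and q = 31.75.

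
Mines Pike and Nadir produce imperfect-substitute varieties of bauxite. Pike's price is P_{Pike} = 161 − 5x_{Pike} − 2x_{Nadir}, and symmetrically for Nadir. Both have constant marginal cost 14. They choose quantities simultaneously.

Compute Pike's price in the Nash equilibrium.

75.25

Mine Pike's profit: π = x_{Pike}(161 − 5x_{Pike} − 2x_{Nadir}) − 14x_{Pike}.
∂π/∂x_{Pike} = 147 − 10x_{Pike} − 2x_{Nadir} = 0 ⇒ x_{Pike} = 14.7 − 0.2x_{Nadir}.
Setting x_{Pike} = x_{Nadir} in the reaction function: x_{Pike} = 14.7 − 0.2x_{Pike}, so x_{Pike} = 14.7 / 1.2 = 12.25.
P_{Pike} = 161 − 5·12.25 − 2·12.25 = 75.25.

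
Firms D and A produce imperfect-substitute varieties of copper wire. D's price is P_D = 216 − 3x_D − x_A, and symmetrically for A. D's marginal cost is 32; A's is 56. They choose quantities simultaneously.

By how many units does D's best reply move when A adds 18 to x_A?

Firm D's profit: π = x_D(216 − 3x_D − x_A) − 32x_D.
∂π/∂x_D = 184 − 6x_D − x_A = 0 ⇒ x_D = 92/3 − (1/6)x_A.
The reaction-function slope is −1/6, so an 18-unit rise in x_A moves x_D by −1/6 × 18 = −3. D's best response falls — the actions are strategic substitutes.

-3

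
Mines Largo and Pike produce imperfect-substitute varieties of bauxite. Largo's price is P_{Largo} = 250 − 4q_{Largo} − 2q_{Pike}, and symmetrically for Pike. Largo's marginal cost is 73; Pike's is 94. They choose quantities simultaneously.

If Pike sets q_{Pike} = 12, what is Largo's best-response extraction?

19.125

Mine Largo's profit: π = q_{Largo}(250 − 4q_{Largo} − 2q_{Pike}) − 73q_{Largo}.
∂π/∂q_{Largo} = 177 − 8q_{Largo} − 2q_{Pike} = 0 ⇒ q_{Largo} = 22.125 − 0.25q_{Pike}.
At q_{Pike} = 12: q_{Largo} = 22.125 − 0.25·12 = 19.125.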